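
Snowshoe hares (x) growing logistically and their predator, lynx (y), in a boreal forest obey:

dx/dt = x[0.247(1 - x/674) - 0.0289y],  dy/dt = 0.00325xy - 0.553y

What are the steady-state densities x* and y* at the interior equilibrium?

x* ≈ 170, y* ≈ 6.39

From dy/dt = 0 with y > 0: 0.00325x* = 0.553, so x* = 170.
Substitute into dx/dt = 0: 0.247(1 - 170/674) = 0.0289y*.
The bracket is 0.748, giving y* = 0.185/0.0289 = 6.39.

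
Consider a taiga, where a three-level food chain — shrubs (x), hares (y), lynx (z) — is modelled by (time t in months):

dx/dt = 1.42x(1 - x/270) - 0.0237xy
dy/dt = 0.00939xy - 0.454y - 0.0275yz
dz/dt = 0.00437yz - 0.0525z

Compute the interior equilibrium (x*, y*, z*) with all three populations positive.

x* ≈ 216, y* ≈ 12, z* ≈ 57.2

From dz/dt = 0: 0.00437y* = 0.0525, so y* = 12.
From dx/dt = 0: 1.42(1 - x*/270) = 0.0237·12, giving x* = 270·(1 - 0.201) = 216.
From dy/dt = 0: 0.00939·216 - 0.454 = 0.0275z*, so z* = 1.57/0.0275 = 57.2.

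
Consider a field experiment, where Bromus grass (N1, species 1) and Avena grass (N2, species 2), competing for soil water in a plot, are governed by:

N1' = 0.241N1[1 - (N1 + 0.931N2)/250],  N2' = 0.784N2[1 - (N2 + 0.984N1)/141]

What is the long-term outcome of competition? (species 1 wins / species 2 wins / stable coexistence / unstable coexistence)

Compare the nullcline intercepts: K1/α12 = 250/0.931 = 269 > K2 = 141; K2/α21 = 141/0.984 = 143 < K1 = 250.
Since the inequalities point opposite ways, species 1 can invade but species 2 cannot.

species 1 excludes species 2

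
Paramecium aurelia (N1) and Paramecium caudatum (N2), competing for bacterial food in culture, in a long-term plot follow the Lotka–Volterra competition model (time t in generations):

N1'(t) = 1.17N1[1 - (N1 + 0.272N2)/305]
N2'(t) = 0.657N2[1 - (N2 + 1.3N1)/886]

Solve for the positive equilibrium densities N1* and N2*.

N1* ≈ 99, N2* ≈ 757

Setting both brackets to zero gives the nullclines N1 + 0.272N2 = 305 and 1.3N1 + N2 = 886.
Substituting N2 = 886 - 1.3N1 into the first: N1(1 - 0.272·1.3) = 305 - 0.272·886.
So N1* = 64/0.646 = 99, and then N2* = 886 - 1.3·99 = 757.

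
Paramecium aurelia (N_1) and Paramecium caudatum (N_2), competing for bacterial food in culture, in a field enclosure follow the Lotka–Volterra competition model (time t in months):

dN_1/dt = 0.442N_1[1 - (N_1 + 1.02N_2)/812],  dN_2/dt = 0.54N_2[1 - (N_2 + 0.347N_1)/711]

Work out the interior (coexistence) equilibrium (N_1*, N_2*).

N_1* ≈ 134, N_2* ≈ 664

Setting both brackets to zero gives the nullclines N_1 + 1.02N_2 = 812 and 0.347N_1 + N_2 = 711.
Substituting N_2 = 711 - 0.347N_1 into the first: N_1(1 - 1.02·0.347) = 812 - 1.02·711.
So N_1* = 86.8/0.646 = 134, and then N_2* = 711 - 0.347·134 = 664.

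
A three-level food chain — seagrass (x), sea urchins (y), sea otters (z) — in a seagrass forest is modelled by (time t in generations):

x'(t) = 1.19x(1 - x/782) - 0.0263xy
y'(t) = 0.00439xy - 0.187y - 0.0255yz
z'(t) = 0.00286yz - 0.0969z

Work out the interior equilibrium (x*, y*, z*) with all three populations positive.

x* ≈ 196, y* ≈ 33.9, z* ≈ 26.5

From dz/dt = 0: 0.00286y* = 0.0969, so y* = 33.9.
From dx/dt = 0: 1.19(1 - x*/782) = 0.0263·33.9, giving x* = 782·(1 - 0.749) = 196.
From dy/dt = 0: 0.00439·196 - 0.187 = 0.0255z*, so z* = 0.675/0.0255 = 26.5.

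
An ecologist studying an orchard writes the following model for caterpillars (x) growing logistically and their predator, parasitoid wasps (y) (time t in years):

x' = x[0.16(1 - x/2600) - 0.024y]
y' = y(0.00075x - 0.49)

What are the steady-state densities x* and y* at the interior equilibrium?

x* ≈ 653, y* ≈ 4.99

From dy/dt = 0 with y > 0: 0.00075x* = 0.49, so x* = 653.
Substitute into dx/dt = 0: 0.16(1 - 653/2600) = 0.024y*.
The bracket is 0.749, giving y* = 0.12/0.024 = 4.99.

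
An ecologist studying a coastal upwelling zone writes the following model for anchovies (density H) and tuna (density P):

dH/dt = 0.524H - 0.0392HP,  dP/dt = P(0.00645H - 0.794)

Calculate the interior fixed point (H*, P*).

Set dP/dt = 0 with P > 0: 0.00645H - 0.794 = 0, so H* = 0.794/0.00645 = 123.
Set dH/dt = 0 with H > 0: 0.524 - 0.0392P = 0, so P* = 0.524/0.0392 = 13.4.

H* ≈ 123, P* ≈ 13.4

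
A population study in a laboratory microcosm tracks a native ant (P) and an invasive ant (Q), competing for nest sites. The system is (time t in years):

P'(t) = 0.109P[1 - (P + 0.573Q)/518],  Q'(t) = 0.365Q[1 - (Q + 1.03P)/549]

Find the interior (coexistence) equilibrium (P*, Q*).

P* ≈ 496, Q* ≈ 37.7

Setting both brackets to zero gives the nullclines P + 0.573Q = 518 and 1.03P + Q = 549.
Substituting Q = 549 - 1.03P into the first: P(1 - 0.573·1.03) = 518 - 0.573·549.
So P* = 203/0.41 = 496, and then Q* = 549 - 1.03·496 = 37.7.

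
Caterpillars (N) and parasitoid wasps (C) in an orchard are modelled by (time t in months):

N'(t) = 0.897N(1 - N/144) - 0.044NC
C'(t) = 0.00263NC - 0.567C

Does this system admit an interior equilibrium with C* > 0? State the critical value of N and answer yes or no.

Threshold N = 216; K < 216, so no, the predator goes extinct.

The predator equation gives dC/dt > 0 only when N > 0.567/0.00263 = 216.
Without the predator, N → K = 144. Since 144 < 216, the predator cannot invade.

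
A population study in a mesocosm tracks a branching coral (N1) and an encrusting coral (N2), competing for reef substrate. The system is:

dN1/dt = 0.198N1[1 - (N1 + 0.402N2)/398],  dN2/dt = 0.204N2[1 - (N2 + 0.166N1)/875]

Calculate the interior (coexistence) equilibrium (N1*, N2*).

N1* ≈ 49.6, N2* ≈ 867

Setting both brackets to zero gives the nullclines N1 + 0.402N2 = 398 and 0.166N1 + N2 = 875.
Substituting N2 = 875 - 0.166N1 into the first: N1(1 - 0.402·0.166) = 398 - 0.402·875.
So N1* = 46.2/0.933 = 49.6, and then N2* = 875 - 0.166·49.6 = 867.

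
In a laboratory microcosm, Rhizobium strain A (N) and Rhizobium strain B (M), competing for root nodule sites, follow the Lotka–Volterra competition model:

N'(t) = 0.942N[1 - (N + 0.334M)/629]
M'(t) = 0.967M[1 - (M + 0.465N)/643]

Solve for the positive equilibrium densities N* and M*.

Setting both brackets to zero gives the nullclines N + 0.334M = 629 and 0.465N + M = 643.
Substituting M = 643 - 0.465N into the first: N(1 - 0.334·0.465) = 629 - 0.334·643.
So N* = 414/0.845 = 490, and then M* = 643 - 0.465·490 = 415.

N* ≈ 490, M* ≈ 415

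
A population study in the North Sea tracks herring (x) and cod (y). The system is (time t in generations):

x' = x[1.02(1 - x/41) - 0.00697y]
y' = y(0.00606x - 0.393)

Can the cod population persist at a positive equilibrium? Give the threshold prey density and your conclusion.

The predator equation gives dy/dt > 0 only when x > 0.393/0.00606 = 64.9.
Without the predator, x → K = 41. Since 41 < 64.9, the predator cannot invade.

Threshold x = 64.9; K < 64.9, so no, the predator goes extinct.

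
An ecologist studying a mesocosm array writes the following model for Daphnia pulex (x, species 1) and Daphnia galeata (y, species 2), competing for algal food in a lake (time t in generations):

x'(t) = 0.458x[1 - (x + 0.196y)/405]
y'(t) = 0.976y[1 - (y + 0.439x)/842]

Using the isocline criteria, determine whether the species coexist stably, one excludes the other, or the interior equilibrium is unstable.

Compare the nullcline intercepts: K1/α12 = 405/0.196 = 2070 > K2 = 842; K2/α21 = 842/0.439 = 1920 > K1 = 405.
Since both inequalities hold, each species can invade when rare, so the interior equilibrium is stable.

stable coexistence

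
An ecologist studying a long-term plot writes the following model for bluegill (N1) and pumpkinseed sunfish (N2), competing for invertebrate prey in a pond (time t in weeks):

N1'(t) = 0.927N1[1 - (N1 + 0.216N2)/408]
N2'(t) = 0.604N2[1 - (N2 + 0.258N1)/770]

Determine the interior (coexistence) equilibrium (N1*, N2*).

Setting both brackets to zero gives the nullclines N1 + 0.216N2 = 408 and 0.258N1 + N2 = 770.
Substituting N2 = 770 - 0.258N1 into the first: N1(1 - 0.216·0.258) = 408 - 0.216·770.
So N1* = 242/0.944 = 256, and then N2* = 770 - 0.258·256 = 704.

N1* ≈ 256, N2* ≈ 704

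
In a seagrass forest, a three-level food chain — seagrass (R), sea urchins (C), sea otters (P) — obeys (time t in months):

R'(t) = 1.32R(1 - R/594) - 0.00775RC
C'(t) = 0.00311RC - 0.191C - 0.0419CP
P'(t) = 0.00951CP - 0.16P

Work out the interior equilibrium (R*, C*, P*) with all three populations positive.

R* ≈ 535, C* ≈ 16.8, P* ≈ 35.2

From dP/dt = 0: 0.00951C* = 0.16, so C* = 16.8.
From dR/dt = 0: 1.32(1 - R*/594) = 0.00775·16.8, giving R* = 594·(1 - 0.0988) = 535.
From dC/dt = 0: 0.00311·535 - 0.191 = 0.0419P*, so P* = 1.47/0.0419 = 35.2.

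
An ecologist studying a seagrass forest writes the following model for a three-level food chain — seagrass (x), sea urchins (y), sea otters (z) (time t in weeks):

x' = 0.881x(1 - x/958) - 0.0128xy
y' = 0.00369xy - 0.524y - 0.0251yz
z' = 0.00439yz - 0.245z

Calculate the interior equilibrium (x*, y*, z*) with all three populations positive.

x* ≈ 181, y* ≈ 55.8, z* ≈ 5.76

From dz/dt = 0: 0.00439y* = 0.245, so y* = 55.8.
From dx/dt = 0: 0.881(1 - x*/958) = 0.0128·55.8, giving x* = 958·(1 - 0.811) = 181.
From dy/dt = 0: 0.00369·181 - 0.524 = 0.0251z*, so z* = 0.145/0.0251 = 5.76.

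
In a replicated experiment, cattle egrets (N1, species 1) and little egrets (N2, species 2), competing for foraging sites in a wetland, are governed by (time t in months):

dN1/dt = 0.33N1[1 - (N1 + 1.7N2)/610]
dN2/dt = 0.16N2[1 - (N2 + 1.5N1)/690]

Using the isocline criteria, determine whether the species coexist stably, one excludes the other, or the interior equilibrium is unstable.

unstable coexistence (outcome depends on initial conditions)

Compare the nullcline intercepts: K1/α12 = 610/1.7 = 359 < K2 = 690; K2/α21 = 690/1.5 = 460 < K1 = 610.
Since both are reversed, neither can invade when rare; the interior point is a saddle.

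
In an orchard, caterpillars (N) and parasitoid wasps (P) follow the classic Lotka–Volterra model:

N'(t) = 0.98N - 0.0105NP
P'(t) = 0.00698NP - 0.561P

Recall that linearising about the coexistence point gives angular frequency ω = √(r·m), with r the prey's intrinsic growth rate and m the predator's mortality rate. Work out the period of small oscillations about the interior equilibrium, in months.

Here r = 0.98 and m = 0.561, so r·m = 0.55.
ω = √0.55 = 0.741 per month, hence T = 2π/ω ≈ 8.47 months.

T ≈ 8.47 months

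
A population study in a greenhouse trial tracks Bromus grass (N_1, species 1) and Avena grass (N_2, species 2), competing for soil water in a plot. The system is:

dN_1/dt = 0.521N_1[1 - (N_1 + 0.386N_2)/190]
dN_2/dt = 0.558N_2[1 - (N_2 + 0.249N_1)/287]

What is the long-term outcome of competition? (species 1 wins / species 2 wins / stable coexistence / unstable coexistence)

Compare the nullcline intercepts: K1/α12 = 190/0.386 = 492 > K2 = 287; K2/α21 = 287/0.249 = 1150 > K1 = 190.
Since both inequalities hold, each species can invade when rare, so the interior equilibrium is stable.

stable coexistence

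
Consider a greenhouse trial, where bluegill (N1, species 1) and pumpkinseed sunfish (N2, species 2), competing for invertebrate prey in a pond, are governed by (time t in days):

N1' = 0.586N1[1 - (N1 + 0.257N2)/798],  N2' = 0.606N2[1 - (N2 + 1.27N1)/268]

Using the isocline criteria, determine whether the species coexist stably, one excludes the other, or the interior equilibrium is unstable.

Compare the nullcline intercepts: K1/α12 = 798/0.257 = 3110 > K2 = 268; K2/α21 = 268/1.27 = 211 < K1 = 798.
Since the inequalities point opposite ways, species 1 can invade but species 2 cannot.

species 1 excludes species 2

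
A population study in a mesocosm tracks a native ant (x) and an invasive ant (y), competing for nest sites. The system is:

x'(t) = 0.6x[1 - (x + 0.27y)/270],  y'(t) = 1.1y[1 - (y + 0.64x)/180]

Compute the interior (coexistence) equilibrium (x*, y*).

Setting both brackets to zero gives the nullclines x + 0.27y = 270 and 0.64x + y = 180.
Substituting y = 180 - 0.64x into the first: x(1 - 0.27·0.64) = 270 - 0.27·180.
So x* = 221/0.827 = 268, and then y* = 180 - 0.64·268 = 8.7.

x* ≈ 268, y* ≈ 8.7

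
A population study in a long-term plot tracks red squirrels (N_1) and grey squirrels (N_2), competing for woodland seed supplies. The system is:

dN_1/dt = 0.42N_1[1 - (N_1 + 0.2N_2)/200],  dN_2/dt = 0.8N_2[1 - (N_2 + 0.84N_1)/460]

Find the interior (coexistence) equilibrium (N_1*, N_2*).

N_1* ≈ 130, N_2* ≈ 351

Setting both brackets to zero gives the nullclines N_1 + 0.2N_2 = 200 and 0.84N_1 + N_2 = 460.
Substituting N_2 = 460 - 0.84N_1 into the first: N_1(1 - 0.2·0.84) = 200 - 0.2·460.
So N_1* = 108/0.832 = 130, and then N_2* = 460 - 0.84·130 = 351.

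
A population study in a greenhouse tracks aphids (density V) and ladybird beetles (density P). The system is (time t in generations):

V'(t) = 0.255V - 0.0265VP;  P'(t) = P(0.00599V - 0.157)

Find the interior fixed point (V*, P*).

Set dP/dt = 0 with P > 0: 0.00599V - 0.157 = 0, so V* = 0.157/0.00599 = 26.2.
Set dV/dt = 0 with V > 0: 0.255 - 0.0265P = 0, so P* = 0.255/0.0265 = 9.62.

V* ≈ 26.2, P* ≈ 9.62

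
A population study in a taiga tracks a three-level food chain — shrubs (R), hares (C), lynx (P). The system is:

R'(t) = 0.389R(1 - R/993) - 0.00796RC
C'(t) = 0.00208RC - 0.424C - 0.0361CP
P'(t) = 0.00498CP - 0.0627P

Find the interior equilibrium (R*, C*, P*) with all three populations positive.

From dP/dt = 0: 0.00498C* = 0.0627, so C* = 12.6.
From dR/dt = 0: 0.389(1 - R*/993) = 0.00796·12.6, giving R* = 993·(1 - 0.258) = 737.
From dC/dt = 0: 0.00208·737 - 0.424 = 0.0361P*, so P* = 1.11/0.0361 = 30.7.

R* ≈ 737, C* ≈ 12.6, P* ≈ 30.7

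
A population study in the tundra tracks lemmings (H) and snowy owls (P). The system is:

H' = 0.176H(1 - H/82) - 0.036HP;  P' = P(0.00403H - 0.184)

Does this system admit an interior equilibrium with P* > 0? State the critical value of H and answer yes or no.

The predator equation gives dP/dt > 0 only when H > 0.184/0.00403 = 45.7.
Without the predator, H → K = 82. Since 82 > 45.7, the predator can invade and persist.

Threshold H = 45.7; K > 45.7, so yes, the predator persists.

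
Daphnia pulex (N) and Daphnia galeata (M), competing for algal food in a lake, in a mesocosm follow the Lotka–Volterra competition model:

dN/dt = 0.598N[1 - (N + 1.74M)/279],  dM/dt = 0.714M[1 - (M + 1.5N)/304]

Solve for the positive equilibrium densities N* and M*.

Setting both brackets to zero gives the nullclines N + 1.74M = 279 and 1.5N + M = 304.
Substituting M = 304 - 1.5N into the first: N(1 - 1.74·1.5) = 279 - 1.74·304.
So N* = -250/-1.61 = 155, and then M* = 304 - 1.5·155 = 71.1.

N* ≈ 155, M* ≈ 71.1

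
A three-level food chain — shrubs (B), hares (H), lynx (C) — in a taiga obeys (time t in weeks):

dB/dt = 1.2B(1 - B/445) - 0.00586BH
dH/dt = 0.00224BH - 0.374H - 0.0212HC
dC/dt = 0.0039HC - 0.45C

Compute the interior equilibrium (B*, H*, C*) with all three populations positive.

B* ≈ 194, H* ≈ 115, C* ≈ 2.88

From dC/dt = 0: 0.0039H* = 0.45, so H* = 115.
From dB/dt = 0: 1.2(1 - B*/445) = 0.00586·115, giving B* = 445·(1 - 0.563) = 194.
From dH/dt = 0: 0.00224·194 - 0.374 = 0.0212C*, so C* = 0.0611/0.0212 = 2.88.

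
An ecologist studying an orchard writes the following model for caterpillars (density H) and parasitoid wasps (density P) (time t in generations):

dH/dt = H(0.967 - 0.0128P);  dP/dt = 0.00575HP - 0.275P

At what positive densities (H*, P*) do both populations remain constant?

H* ≈ 47.8, P* ≈ 75.5

Set dP/dt = 0 with P > 0: 0.00575H - 0.275 = 0, so H* = 0.275/0.00575 = 47.8.
Set dH/dt = 0 with H > 0: 0.967 - 0.0128P = 0, so P* = 0.967/0.0128 = 75.5.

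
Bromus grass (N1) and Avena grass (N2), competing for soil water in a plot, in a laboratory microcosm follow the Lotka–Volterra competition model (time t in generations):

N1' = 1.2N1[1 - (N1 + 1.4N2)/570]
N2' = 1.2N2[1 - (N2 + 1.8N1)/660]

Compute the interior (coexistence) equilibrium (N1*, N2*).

N1* ≈ 233, N2* ≈ 241

Setting both brackets to zero gives the nullclines N1 + 1.4N2 = 570 and 1.8N1 + N2 = 660.
Substituting N2 = 660 - 1.8N1 into the first: N1(1 - 1.4·1.8) = 570 - 1.4·660.
So N1* = -354/-1.52 = 233, and then N2* = 660 - 1.8·233 = 241.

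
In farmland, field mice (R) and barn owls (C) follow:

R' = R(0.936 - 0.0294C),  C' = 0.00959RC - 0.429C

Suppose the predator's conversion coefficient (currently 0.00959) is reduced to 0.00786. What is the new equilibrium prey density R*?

R* ≈ 54.6

At the interior fixed point, setting dC/dt = 0 with C > 0 fixes R* = (predator death rate)/(RC coefficient) — independent of the other coefficients.
With the change, R* = 0.429/0.00786 = 54.6; it rises from 44.7.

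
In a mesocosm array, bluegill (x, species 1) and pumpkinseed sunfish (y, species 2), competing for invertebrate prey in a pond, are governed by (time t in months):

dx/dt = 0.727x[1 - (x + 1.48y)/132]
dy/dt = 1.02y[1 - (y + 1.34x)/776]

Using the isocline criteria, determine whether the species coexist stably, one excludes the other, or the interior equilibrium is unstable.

species 2 excludes species 1

Compare the nullcline intercepts: K1/α12 = 132/1.48 = 89.2 < K2 = 776; K2/α21 = 776/1.34 = 579 > K1 = 132.
Since the inequalities point opposite ways, species 2 can invade but species 1 cannot.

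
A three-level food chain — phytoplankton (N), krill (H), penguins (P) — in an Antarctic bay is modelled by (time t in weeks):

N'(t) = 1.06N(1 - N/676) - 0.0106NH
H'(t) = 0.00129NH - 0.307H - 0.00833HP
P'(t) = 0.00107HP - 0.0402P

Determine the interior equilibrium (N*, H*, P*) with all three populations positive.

From dP/dt = 0: 0.00107H* = 0.0402, so H* = 37.6.
From dN/dt = 0: 1.06(1 - N*/676) = 0.0106·37.6, giving N* = 676·(1 - 0.376) = 422.
From dH/dt = 0: 0.00129·422 - 0.307 = 0.00833P*, so P* = 0.237/0.00833 = 28.5.

N* ≈ 422, H* ≈ 37.6, P* ≈ 28.5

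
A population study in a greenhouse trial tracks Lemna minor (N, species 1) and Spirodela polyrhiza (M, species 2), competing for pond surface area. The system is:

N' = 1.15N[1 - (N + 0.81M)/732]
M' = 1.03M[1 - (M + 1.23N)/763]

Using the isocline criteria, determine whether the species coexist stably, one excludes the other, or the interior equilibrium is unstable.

species 1 excludes species 2

Compare the nullcline intercepts: K1/α12 = 732/0.81 = 904 > K2 = 763; K2/α21 = 763/1.23 = 620 < K1 = 732.
Since the inequalities point opposite ways, species 1 can invade but species 2 cannot.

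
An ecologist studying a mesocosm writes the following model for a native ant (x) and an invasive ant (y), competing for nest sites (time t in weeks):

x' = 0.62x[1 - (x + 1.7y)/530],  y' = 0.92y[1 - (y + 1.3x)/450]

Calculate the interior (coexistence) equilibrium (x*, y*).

Setting both brackets to zero gives the nullclines x + 1.7y = 530 and 1.3x + y = 450.
Substituting y = 450 - 1.3x into the first: x(1 - 1.7·1.3) = 530 - 1.7·450.
So x* = -235/-1.21 = 194, and then y* = 450 - 1.3·194 = 198.

x* ≈ 194, y* ≈ 198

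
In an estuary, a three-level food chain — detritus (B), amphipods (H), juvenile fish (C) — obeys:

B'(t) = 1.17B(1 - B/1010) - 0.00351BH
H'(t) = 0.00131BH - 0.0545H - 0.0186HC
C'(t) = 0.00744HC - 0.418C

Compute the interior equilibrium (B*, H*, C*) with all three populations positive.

From dC/dt = 0: 0.00744H* = 0.418, so H* = 56.2.
From dB/dt = 0: 1.17(1 - B*/1010) = 0.00351·56.2, giving B* = 1010·(1 - 0.169) = 840.
From dH/dt = 0: 0.00131·840 - 0.0545 = 0.0186C*, so C* = 1.05/0.0186 = 56.2.

B* ≈ 840, H* ≈ 56.2, C* ≈ 56.2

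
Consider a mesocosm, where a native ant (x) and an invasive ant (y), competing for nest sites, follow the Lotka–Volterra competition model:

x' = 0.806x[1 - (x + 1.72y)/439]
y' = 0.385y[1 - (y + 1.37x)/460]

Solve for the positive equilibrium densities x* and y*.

x* ≈ 260, y* ≈ 104

Setting both brackets to zero gives the nullclines x + 1.72y = 439 and 1.37x + y = 460.
Substituting y = 460 - 1.37x into the first: x(1 - 1.72·1.37) = 439 - 1.72·460.
So x* = -352/-1.36 = 260, and then y* = 460 - 1.37·260 = 104.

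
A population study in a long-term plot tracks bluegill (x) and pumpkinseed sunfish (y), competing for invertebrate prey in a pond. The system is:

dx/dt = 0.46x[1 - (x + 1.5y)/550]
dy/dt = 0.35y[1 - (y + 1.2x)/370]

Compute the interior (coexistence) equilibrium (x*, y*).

x* ≈ 6.25, y* ≈ 363

Setting both brackets to zero gives the nullclines x + 1.5y = 550 and 1.2x + y = 370.
Substituting y = 370 - 1.2x into the first: x(1 - 1.5·1.2) = 550 - 1.5·370.
So x* = -5/-0.8 = 6.25, and then y* = 370 - 1.2·6.25 = 363.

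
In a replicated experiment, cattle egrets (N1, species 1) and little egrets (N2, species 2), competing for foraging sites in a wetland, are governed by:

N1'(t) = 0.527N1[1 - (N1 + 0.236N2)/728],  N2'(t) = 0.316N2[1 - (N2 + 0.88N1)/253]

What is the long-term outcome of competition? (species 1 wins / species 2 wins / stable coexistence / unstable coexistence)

Compare the nullcline intercepts: K1/α12 = 728/0.236 = 3080 > K2 = 253; K2/α21 = 253/0.88 = 288 < K1 = 728.
Since the inequalities point opposite ways, species 1 can invade but species 2 cannot.

species 1 excludes species 2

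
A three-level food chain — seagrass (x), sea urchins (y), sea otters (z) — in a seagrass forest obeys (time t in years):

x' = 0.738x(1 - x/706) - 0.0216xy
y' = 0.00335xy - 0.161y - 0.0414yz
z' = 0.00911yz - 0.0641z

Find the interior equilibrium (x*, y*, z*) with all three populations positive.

From dz/dt = 0: 0.00911y* = 0.0641, so y* = 7.04.
From dx/dt = 0: 0.738(1 - x*/706) = 0.0216·7.04, giving x* = 706·(1 - 0.206) = 561.
From dy/dt = 0: 0.00335·561 - 0.161 = 0.0414z*, so z* = 1.72/0.0414 = 41.5.

x* ≈ 561, y* ≈ 7.04, z* ≈ 41.5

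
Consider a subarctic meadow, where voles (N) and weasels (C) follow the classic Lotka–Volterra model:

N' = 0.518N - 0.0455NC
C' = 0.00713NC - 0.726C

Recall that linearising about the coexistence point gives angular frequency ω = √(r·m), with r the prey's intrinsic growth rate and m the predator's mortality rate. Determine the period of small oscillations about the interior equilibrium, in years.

T ≈ 10.2 years

Here r = 0.518 and m = 0.726, so r·m = 0.376.
ω = √0.376 = 0.613 per year, hence T = 2π/ω ≈ 10.2 years.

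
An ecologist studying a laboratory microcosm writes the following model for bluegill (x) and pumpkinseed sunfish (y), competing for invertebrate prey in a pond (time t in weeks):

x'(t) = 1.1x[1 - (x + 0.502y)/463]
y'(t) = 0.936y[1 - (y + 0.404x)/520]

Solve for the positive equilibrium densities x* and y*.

Setting both brackets to zero gives the nullclines x + 0.502y = 463 and 0.404x + y = 520.
Substituting y = 520 - 0.404x into the first: x(1 - 0.502·0.404) = 463 - 0.502·520.
So x* = 202/0.797 = 253, and then y* = 520 - 0.404·253 = 418.

x* ≈ 253, y* ≈ 418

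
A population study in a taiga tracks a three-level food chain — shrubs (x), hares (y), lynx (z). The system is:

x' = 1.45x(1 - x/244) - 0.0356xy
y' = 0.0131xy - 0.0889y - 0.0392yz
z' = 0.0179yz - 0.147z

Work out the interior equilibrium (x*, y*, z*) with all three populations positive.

From dz/dt = 0: 0.0179y* = 0.147, so y* = 8.21.
From dx/dt = 0: 1.45(1 - x*/244) = 0.0356·8.21, giving x* = 244·(1 - 0.202) = 195.
From dy/dt = 0: 0.0131·195 - 0.0889 = 0.0392z*, so z* = 2.46/0.0392 = 62.8.

x* ≈ 195, y* ≈ 8.21, z* ≈ 62.8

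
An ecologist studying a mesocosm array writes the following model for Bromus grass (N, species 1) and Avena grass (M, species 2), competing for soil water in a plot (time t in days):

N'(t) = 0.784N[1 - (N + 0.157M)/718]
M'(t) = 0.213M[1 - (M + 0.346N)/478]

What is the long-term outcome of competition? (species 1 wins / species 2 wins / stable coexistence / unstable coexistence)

stable coexistence

Compare the nullcline intercepts: K1/α12 = 718/0.157 = 4570 > K2 = 478; K2/α21 = 478/0.346 = 1380 > K1 = 718.
Since both inequalities hold, each species can invade when rare, so the interior equilibrium is stable.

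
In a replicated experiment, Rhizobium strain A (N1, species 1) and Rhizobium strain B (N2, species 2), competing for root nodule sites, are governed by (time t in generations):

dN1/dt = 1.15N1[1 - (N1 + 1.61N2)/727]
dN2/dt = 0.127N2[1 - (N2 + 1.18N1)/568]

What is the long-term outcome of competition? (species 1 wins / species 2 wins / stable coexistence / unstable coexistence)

Compare the nullcline intercepts: K1/α12 = 727/1.61 = 452 < K2 = 568; K2/α21 = 568/1.18 = 481 < K1 = 727.
Since both are reversed, neither can invade when rare; the interior point is a saddle.

unstable coexistence (outcome depends on initial conditions)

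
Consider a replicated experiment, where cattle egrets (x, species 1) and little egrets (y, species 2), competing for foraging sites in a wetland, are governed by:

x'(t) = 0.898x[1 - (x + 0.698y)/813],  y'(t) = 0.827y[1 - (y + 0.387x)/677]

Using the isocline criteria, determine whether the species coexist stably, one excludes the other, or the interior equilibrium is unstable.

stable coexistence

Compare the nullcline intercepts: K1/α12 = 813/0.698 = 1160 > K2 = 677; K2/α21 = 677/0.387 = 1750 > K1 = 813.
Since both inequalities hold, each species can invade when rare, so the interior equilibrium is stable.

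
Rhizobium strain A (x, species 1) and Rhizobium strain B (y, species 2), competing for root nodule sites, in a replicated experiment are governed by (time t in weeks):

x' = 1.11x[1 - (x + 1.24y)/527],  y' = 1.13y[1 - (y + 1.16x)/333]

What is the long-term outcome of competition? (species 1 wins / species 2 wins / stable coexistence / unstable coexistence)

species 1 excludes species 2

Compare the nullcline intercepts: K1/α12 = 527/1.24 = 425 > K2 = 333; K2/α21 = 333/1.16 = 287 < K1 = 527.
Since the inequalities point opposite ways, species 1 can invade but species 2 cannot.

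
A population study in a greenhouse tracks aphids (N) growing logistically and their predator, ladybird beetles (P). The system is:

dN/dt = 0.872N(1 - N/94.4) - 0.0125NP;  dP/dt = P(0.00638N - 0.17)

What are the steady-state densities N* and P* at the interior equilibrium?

From dP/dt = 0 with P > 0: 0.00638N* = 0.17, so N* = 26.6.
Substitute into dN/dt = 0: 0.872(1 - 26.6/94.4) = 0.0125P*.
The bracket is 0.718, giving P* = 0.626/0.0125 = 50.1.

N* ≈ 26.6, P* ≈ 50.1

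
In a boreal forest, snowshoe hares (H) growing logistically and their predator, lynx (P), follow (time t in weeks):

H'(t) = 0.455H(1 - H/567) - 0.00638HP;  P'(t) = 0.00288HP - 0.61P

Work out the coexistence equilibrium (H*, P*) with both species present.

From dP/dt = 0 with P > 0: 0.00288H* = 0.61, so H* = 212.
Substitute into dH/dt = 0: 0.455(1 - 212/567) = 0.00638P*.
The bracket is 0.626, giving P* = 0.285/0.00638 = 44.7.

H* ≈ 212, P* ≈ 44.7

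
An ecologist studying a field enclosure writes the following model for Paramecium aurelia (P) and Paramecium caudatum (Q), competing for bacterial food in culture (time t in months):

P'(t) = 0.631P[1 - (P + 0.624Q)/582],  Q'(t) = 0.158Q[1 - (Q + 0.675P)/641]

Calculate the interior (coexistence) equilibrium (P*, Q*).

P* ≈ 314, Q* ≈ 429

Setting both brackets to zero gives the nullclines P + 0.624Q = 582 and 0.675P + Q = 641.
Substituting Q = 641 - 0.675P into the first: P(1 - 0.624·0.675) = 582 - 0.624·641.
So P* = 182/0.579 = 314, and then Q* = 641 - 0.675·314 = 429.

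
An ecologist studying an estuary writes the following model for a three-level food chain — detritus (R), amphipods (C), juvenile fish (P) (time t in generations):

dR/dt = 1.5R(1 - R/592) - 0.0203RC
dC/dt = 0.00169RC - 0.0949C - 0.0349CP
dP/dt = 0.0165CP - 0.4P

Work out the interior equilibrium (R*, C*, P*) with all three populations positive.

From dP/dt = 0: 0.0165C* = 0.4, so C* = 24.2.
From dR/dt = 0: 1.5(1 - R*/592) = 0.0203·24.2, giving R* = 592·(1 - 0.328) = 398.
From dC/dt = 0: 0.00169·398 - 0.0949 = 0.0349P*, so P* = 0.577/0.0349 = 16.5.

R* ≈ 398, C* ≈ 24.2, P* ≈ 16.5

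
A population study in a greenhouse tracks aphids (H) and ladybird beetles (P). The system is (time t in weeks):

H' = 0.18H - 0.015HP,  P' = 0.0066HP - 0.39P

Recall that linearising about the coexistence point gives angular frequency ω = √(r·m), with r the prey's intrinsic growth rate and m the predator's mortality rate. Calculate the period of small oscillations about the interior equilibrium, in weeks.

Here r = 0.18 and m = 0.39, so r·m = 0.0702.
ω = √0.0702 = 0.265 per week, hence T = 2π/ω ≈ 23.7 weeks.

T ≈ 23.7 weeks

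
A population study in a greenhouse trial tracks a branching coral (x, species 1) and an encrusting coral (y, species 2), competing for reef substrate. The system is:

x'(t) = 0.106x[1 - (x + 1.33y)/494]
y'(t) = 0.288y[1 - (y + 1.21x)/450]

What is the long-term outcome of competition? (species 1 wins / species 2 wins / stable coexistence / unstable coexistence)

unstable coexistence (outcome depends on initial conditions)

Compare the nullcline intercepts: K1/α12 = 494/1.33 = 371 < K2 = 450; K2/α21 = 450/1.21 = 372 < K1 = 494.
Since both are reversed, neither can invade when rare; the interior point is a saddle.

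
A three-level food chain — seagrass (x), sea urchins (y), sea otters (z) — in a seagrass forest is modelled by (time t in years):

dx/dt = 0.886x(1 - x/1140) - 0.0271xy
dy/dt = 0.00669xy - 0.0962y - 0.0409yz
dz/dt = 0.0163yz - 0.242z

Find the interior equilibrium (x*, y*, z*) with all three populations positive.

From dz/dt = 0: 0.0163y* = 0.242, so y* = 14.8.
From dx/dt = 0: 0.886(1 - x*/1140) = 0.0271·14.8, giving x* = 1140·(1 - 0.454) = 622.
From dy/dt = 0: 0.00669·622 - 0.0962 = 0.0409z*, so z* = 4.07/0.0409 = 99.4.

x* ≈ 622, y* ≈ 14.8, z* ≈ 99.4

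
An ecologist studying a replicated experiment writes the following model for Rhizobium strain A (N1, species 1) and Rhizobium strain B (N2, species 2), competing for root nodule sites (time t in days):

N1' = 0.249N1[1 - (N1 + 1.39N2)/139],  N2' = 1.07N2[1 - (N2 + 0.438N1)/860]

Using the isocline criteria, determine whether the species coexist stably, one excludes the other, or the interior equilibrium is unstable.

Compare the nullcline intercepts: K1/α12 = 139/1.39 = 100 < K2 = 860; K2/α21 = 860/0.438 = 1960 > K1 = 139.
Since the inequalities point opposite ways, species 2 can invade but species 1 cannot.

species 2 excludes species 1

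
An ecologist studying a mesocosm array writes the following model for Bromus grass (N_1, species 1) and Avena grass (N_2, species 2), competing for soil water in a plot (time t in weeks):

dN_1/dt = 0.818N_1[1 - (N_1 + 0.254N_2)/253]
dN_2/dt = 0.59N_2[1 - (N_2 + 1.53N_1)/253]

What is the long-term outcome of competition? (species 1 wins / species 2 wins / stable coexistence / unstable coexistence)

species 1 excludes species 2

Compare the nullcline intercepts: K1/α12 = 253/0.254 = 996 > K2 = 253; K2/α21 = 253/1.53 = 165 < K1 = 253.
Since the inequalities point opposite ways, species 1 can invade but species 2 cannot.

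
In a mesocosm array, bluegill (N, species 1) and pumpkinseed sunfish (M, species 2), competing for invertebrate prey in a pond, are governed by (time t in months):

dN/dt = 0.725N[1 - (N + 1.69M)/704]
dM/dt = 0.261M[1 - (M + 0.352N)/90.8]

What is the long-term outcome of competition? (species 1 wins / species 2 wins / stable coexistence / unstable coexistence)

Compare the nullcline intercepts: K1/α12 = 704/1.69 = 417 > K2 = 90.8; K2/α21 = 90.8/0.352 = 258 < K1 = 704.
Since the inequalities point opposite ways, species 1 can invade but species 2 cannot.

species 1 excludes species 2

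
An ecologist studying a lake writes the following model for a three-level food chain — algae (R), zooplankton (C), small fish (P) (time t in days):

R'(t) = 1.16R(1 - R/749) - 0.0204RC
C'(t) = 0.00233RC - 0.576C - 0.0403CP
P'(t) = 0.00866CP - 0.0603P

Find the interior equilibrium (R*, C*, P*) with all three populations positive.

R* ≈ 657, C* ≈ 6.96, P* ≈ 23.7

From dP/dt = 0: 0.00866C* = 0.0603, so C* = 6.96.
From dR/dt = 0: 1.16(1 - R*/749) = 0.0204·6.96, giving R* = 749·(1 - 0.122) = 657.
From dC/dt = 0: 0.00233·657 - 0.576 = 0.0403P*, so P* = 0.955/0.0403 = 23.7.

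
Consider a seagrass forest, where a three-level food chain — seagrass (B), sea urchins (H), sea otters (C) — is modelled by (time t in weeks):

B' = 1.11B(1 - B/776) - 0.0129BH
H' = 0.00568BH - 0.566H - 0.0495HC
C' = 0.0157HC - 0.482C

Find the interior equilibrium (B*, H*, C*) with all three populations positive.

B* ≈ 499, H* ≈ 30.7, C* ≈ 45.8

From dC/dt = 0: 0.0157H* = 0.482, so H* = 30.7.
From dB/dt = 0: 1.11(1 - B*/776) = 0.0129·30.7, giving B* = 776·(1 - 0.357) = 499.
From dH/dt = 0: 0.00568·499 - 0.566 = 0.0495C*, so C* = 2.27/0.0495 = 45.8.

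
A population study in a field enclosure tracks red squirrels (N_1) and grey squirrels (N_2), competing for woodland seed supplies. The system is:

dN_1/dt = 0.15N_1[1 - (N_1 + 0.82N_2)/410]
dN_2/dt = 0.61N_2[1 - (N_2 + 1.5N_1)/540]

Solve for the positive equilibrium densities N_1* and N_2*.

Setting both brackets to zero gives the nullclines N_1 + 0.82N_2 = 410 and 1.5N_1 + N_2 = 540.
Substituting N_2 = 540 - 1.5N_1 into the first: N_1(1 - 0.82·1.5) = 410 - 0.82·540.
So N_1* = -32.8/-0.23 = 143, and then N_2* = 540 - 1.5·143 = 326.

N_1* ≈ 143, N_2* ≈ 326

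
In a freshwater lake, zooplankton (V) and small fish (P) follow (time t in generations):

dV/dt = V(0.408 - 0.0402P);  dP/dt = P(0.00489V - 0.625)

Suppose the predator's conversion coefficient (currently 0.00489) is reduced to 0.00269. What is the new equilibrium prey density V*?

V* ≈ 232

At the interior fixed point, setting dP/dt = 0 with P > 0 fixes V* = (predator death rate)/(VP coefficient) — independent of the other coefficients.
With the change, V* = 0.625/0.00269 = 232; it rises from 128.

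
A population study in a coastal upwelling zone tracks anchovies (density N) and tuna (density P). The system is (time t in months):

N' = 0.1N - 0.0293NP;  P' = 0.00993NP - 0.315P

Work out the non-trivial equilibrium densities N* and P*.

Set dP/dt = 0 with P > 0: 0.00993N - 0.315 = 0, so N* = 0.315/0.00993 = 31.7.
Set dN/dt = 0 with N > 0: 0.1 - 0.0293P = 0, so P* = 0.1/0.0293 = 3.41.

N* ≈ 31.7, P* ≈ 3.41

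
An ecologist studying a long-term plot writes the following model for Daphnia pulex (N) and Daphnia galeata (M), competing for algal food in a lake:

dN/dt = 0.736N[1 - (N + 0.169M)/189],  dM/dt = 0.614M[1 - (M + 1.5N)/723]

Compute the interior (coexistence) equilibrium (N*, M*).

Setting both brackets to zero gives the nullclines N + 0.169M = 189 and 1.5N + M = 723.
Substituting M = 723 - 1.5N into the first: N(1 - 0.169·1.5) = 189 - 0.169·723.
So N* = 66.8/0.746 = 89.5, and then M* = 723 - 1.5·89.5 = 589.

N* ≈ 89.5, M* ≈ 589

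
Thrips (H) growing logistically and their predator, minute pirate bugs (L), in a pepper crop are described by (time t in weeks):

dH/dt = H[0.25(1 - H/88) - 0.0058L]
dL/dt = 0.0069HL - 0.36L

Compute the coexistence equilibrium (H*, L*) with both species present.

From dL/dt = 0 with L > 0: 0.0069H* = 0.36, so H* = 52.2.
Substitute into dH/dt = 0: 0.25(1 - 52.2/88) = 0.0058L*.
The bracket is 0.407, giving L* = 0.102/0.0058 = 17.5.

H* ≈ 52.2, L* ≈ 17.5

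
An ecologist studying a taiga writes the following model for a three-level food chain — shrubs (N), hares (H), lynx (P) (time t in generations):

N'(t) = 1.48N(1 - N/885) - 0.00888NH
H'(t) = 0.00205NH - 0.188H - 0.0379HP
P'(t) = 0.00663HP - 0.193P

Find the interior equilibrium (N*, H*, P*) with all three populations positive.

N* ≈ 730, H* ≈ 29.1, P* ≈ 34.5

From dP/dt = 0: 0.00663H* = 0.193, so H* = 29.1.
From dN/dt = 0: 1.48(1 - N*/885) = 0.00888·29.1, giving N* = 885·(1 - 0.175) = 730.
From dH/dt = 0: 0.00205·730 - 0.188 = 0.0379P*, so P* = 1.31/0.0379 = 34.5.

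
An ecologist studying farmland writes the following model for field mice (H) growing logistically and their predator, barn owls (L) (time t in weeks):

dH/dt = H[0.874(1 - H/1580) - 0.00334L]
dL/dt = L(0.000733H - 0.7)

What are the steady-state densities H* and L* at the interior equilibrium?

From dL/dt = 0 with L > 0: 0.000733H* = 0.7, so H* = 955.
Substitute into dH/dt = 0: 0.874(1 - 955/1580) = 0.00334L*.
The bracket is 0.396, giving L* = 0.346/0.00334 = 104.

H* ≈ 955, L* ≈ 104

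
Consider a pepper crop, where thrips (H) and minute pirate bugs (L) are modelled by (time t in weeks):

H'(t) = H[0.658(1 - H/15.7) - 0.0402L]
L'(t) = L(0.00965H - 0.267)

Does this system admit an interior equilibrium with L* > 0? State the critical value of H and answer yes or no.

Threshold H = 27.7; K < 27.7, so no, the predator goes extinct.

The predator equation gives dL/dt > 0 only when H > 0.267/0.00965 = 27.7.
Without the predator, H → K = 15.7. Since 15.7 < 27.7, the predator cannot invade.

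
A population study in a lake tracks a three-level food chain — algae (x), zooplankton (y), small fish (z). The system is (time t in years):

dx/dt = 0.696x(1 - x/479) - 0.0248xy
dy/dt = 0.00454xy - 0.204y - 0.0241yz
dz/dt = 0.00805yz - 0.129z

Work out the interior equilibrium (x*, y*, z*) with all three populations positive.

From dz/dt = 0: 0.00805y* = 0.129, so y* = 16.
From dx/dt = 0: 0.696(1 - x*/479) = 0.0248·16, giving x* = 479·(1 - 0.571) = 205.
From dy/dt = 0: 0.00454·205 - 0.204 = 0.0241z*, so z* = 0.729/0.0241 = 30.2.

x* ≈ 205, y* ≈ 16, z* ≈ 30.2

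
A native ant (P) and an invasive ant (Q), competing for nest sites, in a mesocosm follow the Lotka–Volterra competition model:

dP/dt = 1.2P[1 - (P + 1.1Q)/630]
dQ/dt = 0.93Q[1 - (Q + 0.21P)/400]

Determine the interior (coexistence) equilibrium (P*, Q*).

Setting both brackets to zero gives the nullclines P + 1.1Q = 630 and 0.21P + Q = 400.
Substituting Q = 400 - 0.21P into the first: P(1 - 1.1·0.21) = 630 - 1.1·400.
So P* = 190/0.769 = 247, and then Q* = 400 - 0.21·247 = 348.

P* ≈ 247, Q* ≈ 348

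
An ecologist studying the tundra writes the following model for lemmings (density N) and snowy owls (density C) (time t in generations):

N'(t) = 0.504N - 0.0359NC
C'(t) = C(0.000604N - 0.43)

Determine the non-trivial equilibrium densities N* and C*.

N* ≈ 712, C* ≈ 14

Set dC/dt = 0 with C > 0: 0.000604N - 0.43 = 0, so N* = 0.43/0.000604 = 712.
Set dN/dt = 0 with N > 0: 0.504 - 0.0359C = 0, so C* = 0.504/0.0359 = 14.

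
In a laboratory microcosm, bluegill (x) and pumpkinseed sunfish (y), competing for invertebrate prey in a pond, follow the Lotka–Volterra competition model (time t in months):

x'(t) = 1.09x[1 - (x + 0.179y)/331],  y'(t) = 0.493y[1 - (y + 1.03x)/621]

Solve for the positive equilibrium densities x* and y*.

Setting both brackets to zero gives the nullclines x + 0.179y = 331 and 1.03x + y = 621.
Substituting y = 621 - 1.03x into the first: x(1 - 0.179·1.03) = 331 - 0.179·621.
So x* = 220/0.816 = 270, and then y* = 621 - 1.03·270 = 343.

x* ≈ 270, y* ≈ 343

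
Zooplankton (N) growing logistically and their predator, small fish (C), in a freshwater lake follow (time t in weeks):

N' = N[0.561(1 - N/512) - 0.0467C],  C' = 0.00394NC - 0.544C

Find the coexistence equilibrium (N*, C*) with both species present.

N* ≈ 138, C* ≈ 8.77

From dC/dt = 0 with C > 0: 0.00394N* = 0.544, so N* = 138.
Substitute into dN/dt = 0: 0.561(1 - 138/512) = 0.0467C*.
The bracket is 0.73, giving C* = 0.41/0.0467 = 8.77.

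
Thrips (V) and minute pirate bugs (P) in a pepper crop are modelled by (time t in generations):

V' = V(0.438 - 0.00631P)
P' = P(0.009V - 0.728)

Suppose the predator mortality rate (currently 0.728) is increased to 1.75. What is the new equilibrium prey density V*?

V* ≈ 194

At the interior fixed point, setting dP/dt = 0 with P > 0 fixes V* = (predator death rate)/(VP coefficient) — independent of the other coefficients.
With the change, V* = 1.75/0.009 = 194; it rises from 80.9.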